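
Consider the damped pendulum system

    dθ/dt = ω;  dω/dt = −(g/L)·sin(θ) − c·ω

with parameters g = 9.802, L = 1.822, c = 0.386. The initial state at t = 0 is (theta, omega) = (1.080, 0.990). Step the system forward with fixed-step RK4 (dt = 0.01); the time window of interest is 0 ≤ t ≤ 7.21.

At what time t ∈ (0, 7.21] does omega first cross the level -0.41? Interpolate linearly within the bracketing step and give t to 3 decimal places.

t=0.000: state=(1.080, 0.990)
step 1 (dt=0.01): k1=(0.990, -5.127), k2=(0.964, -5.129), k3=(0.964, -5.129), k4=(0.939, -5.131); state += dt/6·(k1+2k2+2k3+k4)
t=0.010: state=(1.090, 0.939)
t=0.020: state=(1.099, 0.887)
t=0.030: state=(1.107, 0.836)
continuing one RK4 step at a time; state shown every 25 steps (Δt=0.25):
t=0.250: state=(1.168, -0.271)
t=0.270: state=(1.162, -0.368)
next step: t=0.280: state=(1.158, -0.416) — omega has crossed -0.41
linear interpolation between t=0.270 (-0.36790) and t=0.280 (-0.41571) → t≈0.279

t = 0.279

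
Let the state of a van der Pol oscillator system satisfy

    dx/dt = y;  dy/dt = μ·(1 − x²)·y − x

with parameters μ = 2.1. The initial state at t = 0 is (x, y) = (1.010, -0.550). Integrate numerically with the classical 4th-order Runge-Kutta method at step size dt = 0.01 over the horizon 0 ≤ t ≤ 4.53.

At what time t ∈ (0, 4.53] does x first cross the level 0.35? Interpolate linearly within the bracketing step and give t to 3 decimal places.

t=0.000: state=(1.010, -0.550)
step 1 (dt=0.01): k1=(-0.550, -0.987), k2=(-0.555, -0.990), k3=(-0.555, -0.990), k4=(-0.560, -0.994); state += dt/6·(k1+2k2+2k3+k4)
t=0.010: state=(1.004, -0.560)
t=0.020: state=(0.999, -0.570)
t=0.030: state=(0.993, -0.580)
continuing one RK4 step at a time; state shown every 20 steps (Δt=0.2):
t=0.200: state=(0.879, -0.769)
t=0.400: state=(0.697, -1.071)
t=0.600: state=(0.439, -1.551)
t=0.650: state=(0.357, -1.715)
next step: t=0.660: state=(0.340, -1.750) — x has crossed 0.35
linear interpolation between t=0.650 (0.35719) and t=0.660 (0.33986) → t≈0.654

t = 0.654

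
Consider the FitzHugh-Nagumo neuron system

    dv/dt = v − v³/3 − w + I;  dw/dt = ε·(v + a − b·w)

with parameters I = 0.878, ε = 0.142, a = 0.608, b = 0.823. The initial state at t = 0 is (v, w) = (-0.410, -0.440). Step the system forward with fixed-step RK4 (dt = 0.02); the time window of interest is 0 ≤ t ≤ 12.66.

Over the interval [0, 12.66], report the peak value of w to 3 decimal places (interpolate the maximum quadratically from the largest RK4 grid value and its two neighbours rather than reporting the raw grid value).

max w = 1.715

t=0.000: state=(-0.410, -0.440)
step 1 (dt=0.02): k1=(0.931, 0.080), k2=(0.938, 0.081), k3=(0.938, 0.081), k4=(0.945, 0.082); state += dt/6·(k1+2k2+2k3+k4)
t=0.020: state=(-0.391, -0.438)
t=0.040: state=(-0.372, -0.437)
t=0.060: state=(-0.353, -0.435)
continuing one RK4 step at a time; state shown every 25 steps (Δt=0.5):
t=0.500: state=(0.168, -0.383)
t=1.000: state=(1.012, -0.279)
t=1.500: state=(1.753, -0.123)
t=2.000: state=(1.999, 0.057)
t=2.500: state=(2.011, 0.235)
t=3.000: state=(1.969, 0.401)
t=3.500: state=(1.917, 0.554)
t=4.000: state=(1.863, 0.695)
t=4.500: state=(1.808, 0.824)
t=5.000: state=(1.754, 0.942)
t=5.500: state=(1.700, 1.049)
t=6.000: state=(1.645, 1.147)
t=6.500: state=(1.591, 1.236)
t=7.000: state=(1.536, 1.315)
t=7.500: state=(1.481, 1.386)
t=8.000: state=(1.426, 1.450)
t=8.500: state=(1.369, 1.506)
t=9.000: state=(1.311, 1.555)
t=9.500: state=(1.252, 1.597)
t=10.000: state=(1.190, 1.632)
t=10.500: state=(1.125, 1.661)
t=11.000: state=(1.056, 1.684)
t=11.500: state=(0.982, 1.701)
t=12.000: state=(0.899, 1.711)
t=12.500: state=(0.804, 1.715)
t=12.660: state=(0.770, 1.714)
largest grid value and its neighbours: w(12.480)=1.71480, w(12.500)=1.71481, w(12.520)=1.71480
parabola through these three points peaks at t≈12.502 with w≈1.71481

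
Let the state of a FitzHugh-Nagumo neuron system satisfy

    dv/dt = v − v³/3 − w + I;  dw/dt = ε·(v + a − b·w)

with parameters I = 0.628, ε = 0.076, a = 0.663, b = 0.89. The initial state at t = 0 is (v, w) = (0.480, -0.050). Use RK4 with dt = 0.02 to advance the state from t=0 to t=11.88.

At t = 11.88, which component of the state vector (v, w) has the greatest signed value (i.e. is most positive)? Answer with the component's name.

largest component: w

t=0.000: state=(0.480, -0.050)
step 1 (dt=0.02): k1=(1.121, 0.090), k2=(1.129, 0.091), k3=(1.129, 0.091), k4=(1.136, 0.092); state += dt/6·(k1+2k2+2k3+k4)
t=0.020: state=(0.503, -0.048)
t=0.040: state=(0.525, -0.046)
t=0.060: state=(0.549, -0.044)
continuing one RK4 step at a time; state shown every 25 steps (Δt=0.5):
t=0.500: state=(1.105, 0.006)
t=1.000: state=(1.629, 0.082)
t=1.500: state=(1.847, 0.170)
t=2.000: state=(1.890, 0.259)
t=2.500: state=(1.878, 0.346)
t=3.000: state=(1.850, 0.429)
t=3.500: state=(1.818, 0.508)
t=4.000: state=(1.785, 0.583)
t=4.500: state=(1.752, 0.655)
t=5.000: state=(1.718, 0.723)
t=5.500: state=(1.685, 0.787)
t=6.000: state=(1.651, 0.848)
t=6.500: state=(1.616, 0.905)
t=7.000: state=(1.582, 0.960)
t=7.500: state=(1.547, 1.011)
t=8.000: state=(1.512, 1.059)
t=8.500: state=(1.476, 1.105)
t=9.000: state=(1.439, 1.147)
t=9.500: state=(1.402, 1.187)
t=10.000: state=(1.364, 1.224)
t=10.500: state=(1.324, 1.258)
t=11.000: state=(1.284, 1.290)
t=11.500: state=(1.241, 1.319)
t=11.880: state=(1.207, 1.339)
compare at T: v=1.207, w=1.339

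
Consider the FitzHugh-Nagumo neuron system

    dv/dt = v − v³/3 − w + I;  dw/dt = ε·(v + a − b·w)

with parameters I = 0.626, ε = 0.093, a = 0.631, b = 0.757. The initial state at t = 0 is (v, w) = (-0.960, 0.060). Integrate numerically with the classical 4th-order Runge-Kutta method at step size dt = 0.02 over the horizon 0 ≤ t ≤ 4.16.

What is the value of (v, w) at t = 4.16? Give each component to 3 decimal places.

t=0.000: state=(-0.960, 0.060)
step 1 (dt=0.02): k1=(-0.099, -0.035), k2=(-0.099, -0.035), k3=(-0.099, -0.035), k4=(-0.099, -0.035); state += dt/6·(k1+2k2+2k3+k4)
t=0.020: state=(-0.962, 0.059)
t=0.040: state=(-0.964, 0.059)
t=0.060: state=(-0.966, 0.058)
continuing one RK4 step at a time; state shown every 10 steps (Δt=0.2):
t=0.200: state=(-0.979, 0.053)
t=0.400: state=(-0.997, 0.046)
t=0.600: state=(-1.014, 0.038)
t=0.800: state=(-1.029, 0.030)
t=1.000: state=(-1.042, 0.022)
t=1.200: state=(-1.053, 0.014)
t=1.400: state=(-1.063, 0.006)
t=1.600: state=(-1.070, -0.002)
t=1.800: state=(-1.076, -0.010)
t=2.000: state=(-1.080, -0.018)
t=2.200: state=(-1.082, -0.026)
t=2.400: state=(-1.083, -0.034)
t=2.600: state=(-1.082, -0.042)
t=2.800: state=(-1.080, -0.050)
t=3.000: state=(-1.076, -0.057)
t=3.200: state=(-1.071, -0.065)
t=3.400: state=(-1.064, -0.072)
t=3.600: state=(-1.057, -0.079)
t=3.800: state=(-1.048, -0.085)
t=4.000: state=(-1.038, -0.092)
t=4.160: state=(-1.029, -0.097)

(v, w) = (-1.029, -0.097)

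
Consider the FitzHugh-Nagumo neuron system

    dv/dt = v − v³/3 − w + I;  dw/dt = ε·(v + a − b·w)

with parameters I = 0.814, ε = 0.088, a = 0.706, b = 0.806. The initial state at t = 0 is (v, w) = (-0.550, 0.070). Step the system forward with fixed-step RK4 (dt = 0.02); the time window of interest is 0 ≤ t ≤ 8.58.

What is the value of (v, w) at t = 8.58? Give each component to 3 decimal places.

t=0.000: state=(-0.550, 0.070)
step 1 (dt=0.02): k1=(0.249, 0.009), k2=(0.251, 0.009), k3=(0.251, 0.009), k4=(0.253, 0.009); state += dt/6·(k1+2k2+2k3+k4)
t=0.020: state=(-0.545, 0.070)
t=0.040: state=(-0.540, 0.070)
t=0.060: state=(-0.535, 0.071)
continuing one RK4 step at a time; state shown every 25 steps (Δt=0.5):
t=0.500: state=(-0.401, 0.077)
t=1.000: state=(-0.180, 0.092)
t=1.500: state=(0.165, 0.119)
t=2.000: state=(0.692, 0.163)
t=2.500: state=(1.318, 0.232)
t=3.000: state=(1.730, 0.321)
t=3.500: state=(1.864, 0.419)
t=4.000: state=(1.876, 0.516)
t=4.500: state=(1.852, 0.609)
t=5.000: state=(1.819, 0.698)
t=5.500: state=(1.783, 0.782)
t=6.000: state=(1.746, 0.861)
t=6.500: state=(1.708, 0.936)
t=7.000: state=(1.670, 1.007)
t=7.500: state=(1.632, 1.074)
t=8.000: state=(1.593, 1.137)
t=8.500: state=(1.554, 1.196)
t=8.580: state=(1.548, 1.205)

(v, w) = (1.548, 1.205)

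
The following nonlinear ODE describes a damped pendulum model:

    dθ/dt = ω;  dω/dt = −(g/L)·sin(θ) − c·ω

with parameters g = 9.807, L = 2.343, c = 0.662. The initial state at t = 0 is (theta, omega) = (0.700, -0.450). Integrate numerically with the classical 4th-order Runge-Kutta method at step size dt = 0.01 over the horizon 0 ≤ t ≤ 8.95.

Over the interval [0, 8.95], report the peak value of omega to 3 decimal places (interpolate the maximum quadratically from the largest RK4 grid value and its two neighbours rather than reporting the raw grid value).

max omega = 0.696

t=0.000: state=(0.700, -0.450)
step 1 (dt=0.01): k1=(-0.450, -2.399), k2=(-0.462, -2.383), k3=(-0.462, -2.383), k4=(-0.474, -2.368); state += dt/6·(k1+2k2+2k3+k4)
t=0.010: state=(0.695, -0.474)
t=0.020: state=(0.691, -0.497)
t=0.030: state=(0.685, -0.521)
continuing one RK4 step at a time; state shown every 50 steps (Δt=0.5):
t=0.500: state=(0.253, -1.160)
t=1.000: state=(-0.268, -0.764)
t=1.500: state=(-0.428, 0.128)
t=2.000: state=(-0.201, 0.670)
t=2.500: state=(0.123, 0.523)
t=3.000: state=(0.256, -0.006)
t=3.500: state=(0.145, -0.381)
t=4.000: state=(-0.053, -0.342)
t=4.500: state=(-0.152, -0.036)
t=5.000: state=(-0.099, 0.213)
t=5.500: state=(0.019, 0.219)
t=6.000: state=(0.089, 0.044)
t=6.500: state=(0.066, -0.117)
t=7.000: state=(-0.004, -0.138)
t=7.500: state=(-0.051, -0.040)
t=8.000: state=(-0.043, 0.063)
t=8.500: state=(-0.002, 0.085)
t=8.950: state=(0.027, 0.039)
largest grid value and its neighbours: omega(2.120)=0.69547, omega(2.130)=0.69569, omega(2.140)=0.69562
parabola through these three points peaks at t≈2.133 with omega≈0.69570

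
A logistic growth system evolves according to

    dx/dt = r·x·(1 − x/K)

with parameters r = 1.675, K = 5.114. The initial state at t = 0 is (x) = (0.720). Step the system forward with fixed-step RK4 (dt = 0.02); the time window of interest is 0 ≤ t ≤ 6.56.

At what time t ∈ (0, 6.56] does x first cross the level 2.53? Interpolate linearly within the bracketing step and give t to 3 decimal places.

t = 1.067

t=0.000: state=(0.720)
step 1 (dt=0.02): k1=(1.036), k2=(1.049), k3=(1.049), k4=(1.061); state += dt/6·(k1+2k2+2k3+k4)
t=0.020: state=(0.741)
t=0.040: state=(0.762)
t=0.060: state=(0.784)
continuing one RK4 step at a time; state shown every 25 steps (Δt=0.5):
t=0.500: state=(1.404)
t=1.000: state=(2.386)
t=1.060: state=(2.515)
next step: t=1.080: state=(2.557) — x has crossed 2.53
linear interpolation between t=1.060 (2.51450) and t=1.080 (2.55733) → t≈1.067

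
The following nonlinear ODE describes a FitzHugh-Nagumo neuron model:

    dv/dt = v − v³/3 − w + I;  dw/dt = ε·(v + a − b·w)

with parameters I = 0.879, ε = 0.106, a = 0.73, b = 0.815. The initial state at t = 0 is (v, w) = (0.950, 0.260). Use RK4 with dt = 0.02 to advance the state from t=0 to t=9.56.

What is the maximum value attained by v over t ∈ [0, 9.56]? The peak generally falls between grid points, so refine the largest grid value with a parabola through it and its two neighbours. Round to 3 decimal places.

max v = 1.860

t=0.000: state=(0.950, 0.260)
step 1 (dt=0.02): k1=(1.283, 0.156), k2=(1.283, 0.157), k3=(1.283, 0.157), k4=(1.282, 0.158); state += dt/6·(k1+2k2+2k3+k4)
t=0.020: state=(0.976, 0.263)
t=0.040: state=(1.001, 0.266)
t=0.060: state=(1.027, 0.270)
continuing one RK4 step at a time; state shown every 25 steps (Δt=0.5):
t=0.500: state=(1.519, 0.352)
t=1.000: state=(1.797, 0.462)
t=1.500: state=(1.860, 0.576)
t=2.000: state=(1.846, 0.686)
t=2.500: state=(1.811, 0.790)
t=3.000: state=(1.769, 0.887)
t=3.500: state=(1.726, 0.978)
t=4.000: state=(1.682, 1.063)
t=4.500: state=(1.638, 1.142)
t=5.000: state=(1.593, 1.215)
t=5.500: state=(1.547, 1.283)
t=6.000: state=(1.501, 1.346)
t=6.500: state=(1.454, 1.403)
t=7.000: state=(1.406, 1.456)
t=7.500: state=(1.356, 1.504)
t=8.000: state=(1.305, 1.547)
t=8.500: state=(1.252, 1.586)
t=9.000: state=(1.196, 1.620)
t=9.500: state=(1.136, 1.650)
t=9.560: state=(1.128, 1.654)
largest grid value and its neighbours: v(1.560)=1.86021, v(1.580)=1.86025, v(1.600)=1.86020
parabola through these three points peaks at t≈1.578 with v≈1.86025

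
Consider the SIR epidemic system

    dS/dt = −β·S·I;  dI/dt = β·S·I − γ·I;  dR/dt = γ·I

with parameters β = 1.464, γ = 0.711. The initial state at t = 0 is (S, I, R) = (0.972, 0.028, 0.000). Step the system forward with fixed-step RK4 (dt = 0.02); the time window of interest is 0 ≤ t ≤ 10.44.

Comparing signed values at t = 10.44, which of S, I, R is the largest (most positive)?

largest component: R

t=0.000: state=(0.972, 0.028, 0.000)
step 1 (dt=0.02): k1=(-0.040, 0.020, 0.020), k2=(-0.040, 0.020, 0.020), k3=(-0.040, 0.020, 0.020), k4=(-0.040, 0.020, 0.020); state += dt/6·(k1+2k2+2k3+k4)
t=0.020: state=(0.971, 0.028, 0.000)
t=0.040: state=(0.970, 0.029, 0.001)
t=0.060: state=(0.970, 0.029, 0.001)
continuing one RK4 step at a time; state shown every 25 steps (Δt=0.5):
t=0.500: state=(0.948, 0.040, 0.012)
t=1.000: state=(0.916, 0.055, 0.029)
t=1.500: state=(0.874, 0.074, 0.052)
t=2.000: state=(0.821, 0.097, 0.082)
t=2.500: state=(0.758, 0.121, 0.121)
t=3.000: state=(0.688, 0.144, 0.168)
t=3.500: state=(0.615, 0.163, 0.223)
t=4.000: state=(0.543, 0.174, 0.283)
t=4.500: state=(0.477, 0.177, 0.345)
t=5.000: state=(0.420, 0.172, 0.408)
t=5.500: state=(0.371, 0.161, 0.467)
t=6.000: state=(0.332, 0.146, 0.522)
t=6.500: state=(0.300, 0.129, 0.571)
t=7.000: state=(0.275, 0.112, 0.614)
t=7.500: state=(0.255, 0.095, 0.650)
t=8.000: state=(0.239, 0.080, 0.681)
t=8.500: state=(0.227, 0.066, 0.707)
t=9.000: state=(0.217, 0.055, 0.729)
t=9.500: state=(0.209, 0.045, 0.746)
t=10.000: state=(0.203, 0.036, 0.761)
t=10.440: state=(0.199, 0.030, 0.771)
compare at T: S=0.199, I=0.030, R=0.771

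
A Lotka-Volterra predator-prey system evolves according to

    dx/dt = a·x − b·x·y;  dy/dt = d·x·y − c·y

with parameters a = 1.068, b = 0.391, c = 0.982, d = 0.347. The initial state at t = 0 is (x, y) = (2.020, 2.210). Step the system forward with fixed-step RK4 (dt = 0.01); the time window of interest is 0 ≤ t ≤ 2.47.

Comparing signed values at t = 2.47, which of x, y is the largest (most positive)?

t=0.000: state=(2.020, 2.210)
step 1 (dt=0.01): k1=(0.412, -0.621), k2=(0.415, -0.619), k3=(0.415, -0.619), k4=(0.418, -0.616); state += dt/6·(k1+2k2+2k3+k4)
t=0.010: state=(2.024, 2.204)
t=0.020: state=(2.028, 2.198)
t=0.030: state=(2.033, 2.192)
continuing one RK4 step at a time; state shown every 10 steps (Δt=0.1):
t=0.100: state=(2.064, 2.150)
t=0.200: state=(2.114, 2.096)
t=0.300: state=(2.169, 2.046)
t=0.400: state=(2.230, 2.002)
t=0.500: state=(2.296, 1.963)
t=0.600: state=(2.368, 1.929)
t=0.700: state=(2.445, 1.901)
t=0.800: state=(2.527, 1.878)
t=0.900: state=(2.613, 1.862)
t=1.000: state=(2.704, 1.851)
t=1.100: state=(2.799, 1.845)
t=1.200: state=(2.898, 1.847)
t=1.300: state=(3.000, 1.854)
t=1.400: state=(3.104, 1.869)
t=1.500: state=(3.209, 1.890)
t=1.600: state=(3.314, 1.918)
t=1.700: state=(3.419, 1.954)
t=1.800: state=(3.522, 1.998)
t=1.900: state=(3.620, 2.050)
t=2.000: state=(3.714, 2.111)
t=2.100: state=(3.800, 2.180)
t=2.200: state=(3.877, 2.258)
t=2.300: state=(3.943, 2.344)
t=2.400: state=(3.996, 2.439)
t=2.470: state=(4.024, 2.510)
compare at T: x=4.024, y=2.510

largest component: x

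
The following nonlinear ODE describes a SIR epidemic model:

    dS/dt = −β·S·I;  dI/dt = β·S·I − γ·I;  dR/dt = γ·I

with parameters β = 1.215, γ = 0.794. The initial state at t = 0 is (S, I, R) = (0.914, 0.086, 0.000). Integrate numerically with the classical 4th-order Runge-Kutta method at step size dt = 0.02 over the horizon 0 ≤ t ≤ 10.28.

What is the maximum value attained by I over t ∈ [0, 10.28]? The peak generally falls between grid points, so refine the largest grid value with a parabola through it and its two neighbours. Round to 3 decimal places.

t=0.000: state=(0.914, 0.086, 0.000)
step 1 (dt=0.02): k1=(-0.096, 0.027, 0.068), k2=(-0.096, 0.027, 0.069), k3=(-0.096, 0.027, 0.069), k4=(-0.096, 0.027, 0.069); state += dt/6·(k1+2k2+2k3+k4)
t=0.020: state=(0.912, 0.087, 0.001)
t=0.040: state=(0.910, 0.087, 0.003)
t=0.060: state=(0.908, 0.088, 0.004)
continuing one RK4 step at a time; state shown every 25 steps (Δt=0.5):
t=0.500: state=(0.864, 0.099, 0.037)
t=1.000: state=(0.810, 0.111, 0.079)
t=1.500: state=(0.755, 0.120, 0.125)
t=2.000: state=(0.701, 0.126, 0.173)
t=2.500: state=(0.649, 0.127, 0.224)
t=3.000: state=(0.601, 0.125, 0.274)
t=3.500: state=(0.558, 0.119, 0.323)
t=4.000: state=(0.520, 0.111, 0.369)
t=4.500: state=(0.487, 0.102, 0.411)
t=5.000: state=(0.460, 0.091, 0.449)
t=5.500: state=(0.436, 0.080, 0.483)
t=6.000: state=(0.417, 0.070, 0.513)
t=6.500: state=(0.401, 0.060, 0.539)
t=7.000: state=(0.387, 0.052, 0.561)
t=7.500: state=(0.376, 0.044, 0.580)
t=8.000: state=(0.367, 0.037, 0.596)
t=8.500: state=(0.360, 0.031, 0.609)
t=9.000: state=(0.354, 0.026, 0.621)
t=9.500: state=(0.349, 0.021, 0.630)
t=10.000: state=(0.344, 0.018, 0.638)
t=10.280: state=(0.342, 0.016, 0.642)
largest grid value and its neighbours: I(2.440)=0.12726, I(2.460)=0.12726, I(2.480)=0.12725
parabola through these three points peaks at t≈2.455 with I≈0.12726

max I = 0.127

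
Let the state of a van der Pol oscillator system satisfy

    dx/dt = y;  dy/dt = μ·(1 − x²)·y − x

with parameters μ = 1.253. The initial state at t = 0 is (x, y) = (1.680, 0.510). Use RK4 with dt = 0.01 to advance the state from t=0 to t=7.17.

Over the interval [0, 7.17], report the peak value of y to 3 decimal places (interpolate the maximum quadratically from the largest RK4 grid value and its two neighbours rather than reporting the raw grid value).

t=0.000: state=(1.680, 0.510)
step 1 (dt=0.01): k1=(0.510, -2.845), k2=(0.496, -2.820), k3=(0.496, -2.820), k4=(0.482, -2.795); state += dt/6·(k1+2k2+2k3+k4)
t=0.010: state=(1.685, 0.482)
t=0.020: state=(1.690, 0.454)
t=0.030: state=(1.694, 0.427)
continuing one RK4 step at a time; state shown every 25 steps (Δt=0.25):
t=0.250: state=(1.732, -0.043)
t=0.500: state=(1.679, -0.346)
t=0.750: state=(1.569, -0.526)
t=1.000: state=(1.419, -0.669)
t=1.250: state=(1.233, -0.824)
t=1.500: state=(1.003, -1.031)
t=1.750: state=(0.709, -1.342)
t=2.000: state=(0.317, -1.828)
t=2.250: state=(-0.222, -2.501)
t=2.500: state=(-0.915, -2.915)
t=2.750: state=(-1.572, -2.121)
t=3.000: state=(-1.926, -0.758)
t=3.250: state=(-2.005, 0.020)
t=3.500: state=(-1.955, 0.333)
t=3.750: state=(-1.852, 0.473)
t=4.000: state=(-1.722, 0.563)
t=4.250: state=(-1.571, 0.650)
t=4.500: state=(-1.396, 0.757)
t=4.750: state=(-1.189, 0.906)
t=5.000: state=(-0.936, 1.131)
t=5.250: state=(-0.613, 1.485)
t=5.500: state=(-0.177, 2.038)
t=5.750: state=(0.419, 2.726)
t=6.000: state=(1.140, 2.847)
t=6.250: state=(1.727, 1.686)
t=6.500: state=(1.980, 0.442)
t=6.750: state=(2.005, -0.152)
t=7.000: state=(1.933, -0.387)
t=7.170: state=(1.860, -0.471)
largest grid value and its neighbours: y(5.900)=2.94496, y(5.910)=2.94571, y(5.920)=2.94426
parabola through these three points peaks at t≈5.908 with y≈2.94574

max y = 2.946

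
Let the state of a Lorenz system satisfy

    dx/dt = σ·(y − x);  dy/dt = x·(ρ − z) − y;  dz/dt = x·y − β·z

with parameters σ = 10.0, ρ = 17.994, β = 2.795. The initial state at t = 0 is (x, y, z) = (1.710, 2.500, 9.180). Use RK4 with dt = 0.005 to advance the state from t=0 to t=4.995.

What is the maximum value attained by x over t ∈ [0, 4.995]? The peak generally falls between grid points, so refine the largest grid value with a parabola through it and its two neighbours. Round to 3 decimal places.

max x = 11.537

t=0.000: state=(1.710, 2.500, 9.180)
step 1 (dt=0.005): k1=(7.900, 12.572, -21.383), k2=(8.017, 12.807, -21.130), k3=(8.020, 12.808, -21.130), k4=(8.139, 13.046, -20.875); state += dt/6·(k1+2k2+2k3+k4)
t=0.005: state=(1.750, 2.564, 9.074)
t=0.010: state=(1.791, 2.630, 8.971)
t=0.015: state=(1.834, 2.699, 8.871)
continuing one RK4 step at a time; state shown every 40 steps (Δt=0.2):
t=0.200: state=(4.910, 7.681, 7.773)
t=0.400: state=(11.399, 12.657, 20.599)
t=0.600: state=(5.387, 1.539, 20.700)
t=0.800: state=(1.987, 1.883, 12.430)
t=1.000: state=(3.546, 5.259, 8.509)
t=1.200: state=(9.217, 12.528, 14.405)
t=1.400: state=(8.513, 4.499, 23.327)
t=1.600: state=(2.876, 1.914, 15.118)
t=1.800: state=(3.341, 4.570, 9.992)
t=2.000: state=(7.895, 10.984, 12.728)
t=2.200: state=(9.576, 6.847, 23.062)
t=2.400: state=(3.838, 2.353, 16.654)
t=2.600: state=(3.634, 4.642, 11.223)
t=2.800: state=(7.576, 10.265, 13.061)
t=3.000: state=(9.464, 7.447, 22.192)
t=3.200: state=(4.446, 2.948, 17.094)
t=3.400: state=(4.148, 5.119, 12.058)
t=3.600: state=(7.780, 10.068, 14.165)
t=3.800: state=(8.933, 7.064, 21.482)
t=4.000: state=(4.726, 3.538, 16.838)
t=4.200: state=(4.770, 5.829, 12.659)
t=4.400: state=(8.158, 9.944, 15.591)
t=4.600: state=(8.226, 6.374, 20.763)
t=4.800: state=(4.877, 4.122, 16.279)
t=4.995: state=(5.398, 6.548, 13.260)
largest grid value and its neighbours: x(0.415)=11.52404, x(0.420)=11.53608, x(0.425)=11.53287
parabola through these three points peaks at t≈0.421 with x≈11.53672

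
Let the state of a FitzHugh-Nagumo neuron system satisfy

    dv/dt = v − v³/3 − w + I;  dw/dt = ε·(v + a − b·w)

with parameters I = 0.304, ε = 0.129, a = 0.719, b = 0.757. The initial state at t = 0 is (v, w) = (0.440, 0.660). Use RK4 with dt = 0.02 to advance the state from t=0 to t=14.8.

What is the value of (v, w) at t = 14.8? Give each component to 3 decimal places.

t=0.000: state=(0.440, 0.660)
step 1 (dt=0.02): k1=(0.056, 0.085), k2=(0.055, 0.085), k3=(0.055, 0.085), k4=(0.055, 0.085); state += dt/6·(k1+2k2+2k3+k4)
t=0.020: state=(0.441, 0.662)
t=0.040: state=(0.442, 0.663)
t=0.060: state=(0.443, 0.665)
continuing one RK4 step at a time; state shown every 25 steps (Δt=0.5):
t=0.500: state=(0.462, 0.702)
t=1.000: state=(0.469, 0.743)
t=1.500: state=(0.455, 0.783)
t=2.000: state=(0.410, 0.818)
t=2.500: state=(0.323, 0.848)
t=3.000: state=(0.169, 0.868)
t=3.500: state=(-0.091, 0.875)
t=4.000: state=(-0.511, 0.861)
t=4.500: state=(-1.081, 0.815)
t=5.000: state=(-1.571, 0.737)
t=5.500: state=(-1.790, 0.640)
t=6.000: state=(-1.836, 0.540)
t=6.500: state=(-1.822, 0.444)
t=7.000: state=(-1.790, 0.354)
t=7.500: state=(-1.753, 0.271)
t=8.000: state=(-1.715, 0.194)
t=8.500: state=(-1.677, 0.124)
t=9.000: state=(-1.639, 0.059)
t=9.500: state=(-1.602, -0.001)
t=10.000: state=(-1.566, -0.055)
t=10.500: state=(-1.529, -0.105)
t=11.000: state=(-1.494, -0.150)
t=11.500: state=(-1.459, -0.190)
t=12.000: state=(-1.424, -0.227)
t=12.500: state=(-1.390, -0.259)
t=13.000: state=(-1.356, -0.288)
t=13.500: state=(-1.323, -0.313)
t=14.000: state=(-1.290, -0.335)
t=14.500: state=(-1.258, -0.354)
t=14.800: state=(-1.239, -0.364)

(v, w) = (-1.239, -0.364)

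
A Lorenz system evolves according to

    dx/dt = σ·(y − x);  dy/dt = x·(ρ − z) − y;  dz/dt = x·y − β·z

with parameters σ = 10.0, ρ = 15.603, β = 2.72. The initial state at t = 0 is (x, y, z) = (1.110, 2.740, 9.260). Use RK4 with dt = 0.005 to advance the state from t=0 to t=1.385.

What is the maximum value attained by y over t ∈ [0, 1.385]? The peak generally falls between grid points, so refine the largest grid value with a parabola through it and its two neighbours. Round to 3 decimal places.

t=0.000: state=(1.110, 2.740, 9.260)
step 1 (dt=0.005): k1=(16.300, 4.301, -22.146), k2=(16.000, 4.612, -21.871), k3=(16.015, 4.606, -21.874), k4=(15.730, 4.916, -21.601); state += dt/6·(k1+2k2+2k3+k4)
t=0.005: state=(1.190, 2.763, 9.151)
t=0.010: state=(1.267, 2.789, 9.044)
t=0.015: state=(1.342, 2.818, 8.940)
continuing one RK4 step at a time; state shown every 10 steps (Δt=0.05):
t=0.050: state=(1.819, 3.105, 8.285)
t=0.100: state=(2.455, 3.758, 7.576)
t=0.150: state=(3.160, 4.704, 7.168)
t=0.200: state=(4.024, 5.955, 7.152)
t=0.250: state=(5.103, 7.490, 7.680)
t=0.300: state=(6.401, 9.176, 8.957)
t=0.350: state=(7.825, 10.666, 11.150)
t=0.400: state=(9.129, 11.368, 14.163)
t=0.450: state=(9.920, 10.710, 17.364)
t=0.500: state=(9.838, 8.704, 19.706)
t=0.550: state=(8.850, 6.162, 20.463)
t=0.600: state=(7.315, 4.037, 19.770)
t=0.650: state=(5.721, 2.737, 18.266)
t=0.700: state=(4.404, 2.157, 16.507)
t=0.750: state=(3.484, 2.041, 14.785)
t=0.800: state=(2.941, 2.190, 13.217)
t=0.850: state=(2.708, 2.505, 11.842)
t=0.900: state=(2.720, 2.956, 10.680)
t=0.950: state=(2.935, 3.555, 9.750)
t=1.000: state=(3.338, 4.329, 9.086)
t=1.050: state=(3.929, 5.305, 8.748)
t=1.100: state=(4.716, 6.486, 8.828)
t=1.150: state=(5.693, 7.817, 9.451)
t=1.200: state=(6.813, 9.125, 10.741)
t=1.250: state=(7.945, 10.082, 12.721)
t=1.300: state=(8.857, 10.270, 15.153)
t=1.350: state=(9.268, 9.431, 17.456)
t=1.385: state=(9.150, 8.320, 18.614)
largest grid value and its neighbours: y(0.400)=11.36842, y(0.405)=11.37020, y(0.410)=11.35744
parabola through these three points peaks at t≈0.403 with y≈11.37124

max y = 11.371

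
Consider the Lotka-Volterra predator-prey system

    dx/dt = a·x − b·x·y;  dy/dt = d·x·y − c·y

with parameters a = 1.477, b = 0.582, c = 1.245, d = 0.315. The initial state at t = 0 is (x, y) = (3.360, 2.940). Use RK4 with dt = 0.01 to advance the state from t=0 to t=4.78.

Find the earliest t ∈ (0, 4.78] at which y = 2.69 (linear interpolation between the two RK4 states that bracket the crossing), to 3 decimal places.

t = 0.395

t=0.000: state=(3.360, 2.940)
step 1 (dt=0.01): k1=(-0.787, -0.549), k2=(-0.780, -0.552), k3=(-0.780, -0.552), k4=(-0.774, -0.555); state += dt/6·(k1+2k2+2k3+k4)
t=0.010: state=(3.352, 2.934)
t=0.020: state=(3.345, 2.929)
t=0.030: state=(3.337, 2.923)
continuing one RK4 step at a time; state shown every 20 steps (Δt=0.2):
t=0.200: state=(3.228, 2.820)
t=0.390: state=(3.151, 2.693)
next step: t=0.400: state=(3.148, 2.687) — y has crossed 2.69
linear interpolation between t=0.390 (2.69334) and t=0.400 (2.68654) → t≈0.395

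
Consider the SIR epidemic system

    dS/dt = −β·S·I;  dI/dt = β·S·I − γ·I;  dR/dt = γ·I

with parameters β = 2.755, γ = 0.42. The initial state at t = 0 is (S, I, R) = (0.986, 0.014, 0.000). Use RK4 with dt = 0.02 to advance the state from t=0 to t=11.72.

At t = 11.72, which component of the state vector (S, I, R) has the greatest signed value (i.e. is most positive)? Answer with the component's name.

largest component: R

t=0.000: state=(0.986, 0.014, 0.000)
step 1 (dt=0.02): k1=(-0.038, 0.032, 0.006), k2=(-0.039, 0.033, 0.006), k3=(-0.039, 0.033, 0.006), k4=(-0.040, 0.034, 0.006); state += dt/6·(k1+2k2+2k3+k4)
t=0.020: state=(0.985, 0.015, 0.000)
t=0.040: state=(0.984, 0.015, 0.000)
t=0.060: state=(0.984, 0.016, 0.000)
continuing one RK4 step at a time; state shown every 25 steps (Δt=0.5):
t=0.500: state=(0.951, 0.043, 0.005)
t=1.000: state=(0.855, 0.123, 0.022)
t=1.500: state=(0.652, 0.285, 0.063)
t=2.000: state=(0.385, 0.472, 0.143)
t=2.500: state=(0.186, 0.560, 0.254)
t=3.000: state=(0.087, 0.543, 0.371)
t=3.500: state=(0.043, 0.479, 0.479)
t=4.000: state=(0.023, 0.405, 0.571)
t=4.500: state=(0.014, 0.337, 0.649)
t=5.000: state=(0.009, 0.277, 0.714)
t=5.500: state=(0.006, 0.227, 0.766)
t=6.000: state=(0.005, 0.186, 0.810)
t=6.500: state=(0.004, 0.151, 0.845)
t=7.000: state=(0.003, 0.123, 0.874)
t=7.500: state=(0.003, 0.100, 0.897)
t=8.000: state=(0.002, 0.082, 0.916)
t=8.500: state=(0.002, 0.066, 0.931)
t=9.000: state=(0.002, 0.054, 0.944)
t=9.500: state=(0.002, 0.044, 0.954)
t=10.000: state=(0.002, 0.036, 0.963)
t=10.500: state=(0.002, 0.029, 0.969)
t=11.000: state=(0.002, 0.024, 0.975)
t=11.500: state=(0.002, 0.019, 0.979)
t=11.720: state=(0.002, 0.017, 0.981)
compare at T: S=0.002, I=0.017, R=0.981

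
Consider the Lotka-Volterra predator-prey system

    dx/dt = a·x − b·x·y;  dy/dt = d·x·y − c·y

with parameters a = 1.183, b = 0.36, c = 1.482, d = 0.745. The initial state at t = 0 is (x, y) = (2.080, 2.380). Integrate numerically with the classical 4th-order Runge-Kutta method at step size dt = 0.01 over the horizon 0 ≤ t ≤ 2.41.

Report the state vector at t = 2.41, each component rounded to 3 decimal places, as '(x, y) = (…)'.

(x, y) = (1.771, 4.305)

t=0.000: state=(2.080, 2.380)
step 1 (dt=0.01): k1=(0.678, 0.161), k2=(0.679, 0.167), k3=(0.679, 0.167), k4=(0.679, 0.173); state += dt/6·(k1+2k2+2k3+k4)
t=0.010: state=(2.087, 2.382)
t=0.020: state=(2.094, 2.383)
t=0.030: state=(2.100, 2.385)
continuing one RK4 step at a time; state shown every 10 steps (Δt=0.1):
t=0.100: state=(2.148, 2.402)
t=0.200: state=(2.216, 2.437)
t=0.300: state=(2.283, 2.485)
t=0.400: state=(2.348, 2.546)
t=0.500: state=(2.408, 2.621)
t=0.600: state=(2.462, 2.709)
t=0.700: state=(2.509, 2.812)
t=0.800: state=(2.548, 2.927)
t=0.900: state=(2.575, 3.055)
t=1.000: state=(2.590, 3.193)
t=1.100: state=(2.592, 3.340)
t=1.200: state=(2.580, 3.492)
t=1.300: state=(2.554, 3.646)
t=1.400: state=(2.514, 3.797)
t=1.500: state=(2.462, 3.941)
t=1.600: state=(2.399, 4.073)
t=1.700: state=(2.327, 4.188)
t=1.800: state=(2.248, 4.282)
t=1.900: state=(2.166, 4.352)
t=2.000: state=(2.083, 4.396)
t=2.100: state=(2.000, 4.413)
t=2.200: state=(1.921, 4.404)
t=2.300: state=(1.846, 4.369)
t=2.400: state=(1.777, 4.312)
t=2.410: state=(1.771, 4.305)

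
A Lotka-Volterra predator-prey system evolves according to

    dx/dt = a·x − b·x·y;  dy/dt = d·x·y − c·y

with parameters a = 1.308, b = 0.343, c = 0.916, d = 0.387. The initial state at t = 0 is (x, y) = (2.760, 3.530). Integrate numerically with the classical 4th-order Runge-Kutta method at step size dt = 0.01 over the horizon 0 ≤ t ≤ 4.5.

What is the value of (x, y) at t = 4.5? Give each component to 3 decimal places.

(x, y) = (2.245, 3.284)

t=0.000: state=(2.760, 3.530)
step 1 (dt=0.01): k1=(0.268, 0.537), k2=(0.266, 0.539), k3=(0.266, 0.539), k4=(0.263, 0.541); state += dt/6·(k1+2k2+2k3+k4)
t=0.010: state=(2.763, 3.535)
t=0.020: state=(2.765, 3.541)
t=0.030: state=(2.768, 3.546)
continuing one RK4 step at a time; state shown every 20 steps (Δt=0.2):
t=0.200: state=(2.803, 3.646)
t=0.400: state=(2.823, 3.774)
t=0.600: state=(2.818, 3.910)
t=0.800: state=(2.786, 4.045)
t=1.000: state=(2.731, 4.170)
t=1.200: state=(2.655, 4.277)
t=1.400: state=(2.564, 4.358)
t=1.600: state=(2.465, 4.408)
t=1.800: state=(2.365, 4.424)
t=2.000: state=(2.269, 4.407)
t=2.200: state=(2.181, 4.359)
t=2.400: state=(2.106, 4.284)
t=2.600: state=(2.046, 4.188)
t=2.800: state=(2.002, 4.078)
t=3.000: state=(1.974, 3.959)
t=3.200: state=(1.962, 3.839)
t=3.400: state=(1.967, 3.720)
t=3.600: state=(1.987, 3.609)
t=3.800: state=(2.022, 3.509)
t=4.000: state=(2.071, 3.423)
t=4.200: state=(2.132, 3.353)
t=4.400: state=(2.205, 3.302)
t=4.500: state=(2.245, 3.284)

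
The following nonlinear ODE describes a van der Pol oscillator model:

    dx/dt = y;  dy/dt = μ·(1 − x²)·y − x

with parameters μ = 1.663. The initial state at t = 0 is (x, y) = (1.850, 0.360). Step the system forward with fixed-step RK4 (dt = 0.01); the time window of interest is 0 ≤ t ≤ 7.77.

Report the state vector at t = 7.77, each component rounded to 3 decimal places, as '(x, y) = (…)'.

(x, y) = (1.811, -0.425)

t=0.000: state=(1.850, 0.360)
step 1 (dt=0.01): k1=(0.360, -3.300), k2=(0.343, -3.239), k3=(0.344, -3.240), k4=(0.328, -3.180); state += dt/6·(k1+2k2+2k3+k4)
t=0.010: state=(1.853, 0.328)
t=0.020: state=(1.857, 0.296)
t=0.030: state=(1.859, 0.266)
continuing one RK4 step at a time; state shown every 50 steps (Δt=0.5):
t=0.500: state=(1.795, -0.355)
t=1.000: state=(1.573, -0.520)
t=1.500: state=(1.270, -0.715)
t=2.000: state=(0.818, -1.167)
t=2.500: state=(-0.044, -2.518)
t=3.000: state=(-1.581, -2.481)
t=3.500: state=(-2.014, 0.091)
t=4.000: state=(-1.868, 0.395)
t=4.500: state=(-1.645, 0.499)
t=5.000: state=(-1.360, 0.655)
t=5.500: state=(-0.959, 1.003)
t=6.000: state=(-0.250, 2.025)
t=6.500: state=(1.202, 3.262)
t=7.000: state=(2.010, 0.195)
t=7.500: state=(1.918, -0.360)
t=7.770: state=(1.811, -0.425)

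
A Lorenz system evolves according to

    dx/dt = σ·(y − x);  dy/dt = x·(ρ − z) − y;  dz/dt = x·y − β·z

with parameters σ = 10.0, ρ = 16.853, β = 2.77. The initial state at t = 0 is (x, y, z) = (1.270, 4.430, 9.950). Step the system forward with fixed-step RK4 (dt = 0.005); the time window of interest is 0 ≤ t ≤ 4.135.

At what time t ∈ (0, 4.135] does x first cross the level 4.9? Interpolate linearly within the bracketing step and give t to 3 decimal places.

t = 0.151

t=0.000: state=(1.270, 4.430, 9.950)
step 1 (dt=0.005): k1=(31.600, 4.337, -21.935), k2=(30.918, 4.945, -21.419), k3=(30.951, 4.930, -21.428), k4=(30.299, 5.533, -20.918); state += dt/6·(k1+2k2+2k3+k4)
t=0.005: state=(1.425, 4.455, 9.843)
t=0.010: state=(1.573, 4.485, 9.741)
t=0.015: state=(1.716, 4.522, 9.644)
t=0.150: state=(4.871, 7.324, 8.928)
next step: t=0.155: state=(4.994, 7.482, 8.987) — x has crossed 4.9
linear interpolation between t=0.150 (4.87094) and t=0.155 (4.99444) → t≈0.151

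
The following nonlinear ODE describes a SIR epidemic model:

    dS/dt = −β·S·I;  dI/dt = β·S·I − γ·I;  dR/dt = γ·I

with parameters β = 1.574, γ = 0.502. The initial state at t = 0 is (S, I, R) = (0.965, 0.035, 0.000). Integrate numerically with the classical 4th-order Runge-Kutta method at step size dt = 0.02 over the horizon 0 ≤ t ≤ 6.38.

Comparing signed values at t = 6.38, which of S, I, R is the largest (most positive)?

t=0.000: state=(0.965, 0.035, 0.000)
step 1 (dt=0.02): k1=(-0.053, 0.036, 0.018), k2=(-0.054, 0.036, 0.018), k3=(-0.054, 0.036, 0.018), k4=(-0.054, 0.036, 0.018); state += dt/6·(k1+2k2+2k3+k4)
t=0.020: state=(0.964, 0.036, 0.000)
t=0.040: state=(0.963, 0.036, 0.001)
t=0.060: state=(0.962, 0.037, 0.001)
continuing one RK4 step at a time; state shown every 25 steps (Δt=0.5):
t=0.500: state=(0.931, 0.057, 0.011)
t=1.000: state=(0.879, 0.091, 0.030)
t=1.500: state=(0.804, 0.138, 0.058)
t=2.000: state=(0.705, 0.195, 0.100)
t=2.500: state=(0.591, 0.252, 0.156)
t=3.000: state=(0.476, 0.299, 0.226)
t=3.500: state=(0.372, 0.324, 0.304)
t=4.000: state=(0.287, 0.326, 0.386)
t=4.500: state=(0.223, 0.310, 0.467)
t=5.000: state=(0.177, 0.282, 0.541)
t=5.500: state=(0.144, 0.249, 0.608)
t=6.000: state=(0.120, 0.215, 0.666)
t=6.380: state=(0.106, 0.190, 0.704)
compare at T: S=0.106, I=0.190, R=0.704

largest component: R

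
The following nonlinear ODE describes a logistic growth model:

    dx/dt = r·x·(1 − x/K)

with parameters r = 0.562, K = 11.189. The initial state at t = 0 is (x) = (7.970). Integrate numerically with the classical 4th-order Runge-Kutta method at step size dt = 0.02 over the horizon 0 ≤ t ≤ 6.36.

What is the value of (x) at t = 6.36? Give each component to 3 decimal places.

t=0.000: state=(7.970)
step 1 (dt=0.02): k1=(1.289), k2=(1.286), k3=(1.286), k4=(1.282); state += dt/6·(k1+2k2+2k3+k4)
t=0.020: state=(7.996)
t=0.040: state=(8.021)
t=0.060: state=(8.047)
continuing one RK4 step at a time; state shown every 25 steps (Δt=0.5):
t=0.500: state=(8.574)
t=1.000: state=(9.095)
t=1.500: state=(9.532)
t=2.000: state=(9.891)
t=2.500: state=(10.180)
t=3.000: state=(10.410)
t=3.500: state=(10.591)
t=4.000: state=(10.731)
t=4.500: state=(10.840)
t=5.000: state=(10.923)
t=5.500: state=(10.987)
t=6.000: state=(11.036)
t=6.360: state=(11.064)

(x) = (11.064)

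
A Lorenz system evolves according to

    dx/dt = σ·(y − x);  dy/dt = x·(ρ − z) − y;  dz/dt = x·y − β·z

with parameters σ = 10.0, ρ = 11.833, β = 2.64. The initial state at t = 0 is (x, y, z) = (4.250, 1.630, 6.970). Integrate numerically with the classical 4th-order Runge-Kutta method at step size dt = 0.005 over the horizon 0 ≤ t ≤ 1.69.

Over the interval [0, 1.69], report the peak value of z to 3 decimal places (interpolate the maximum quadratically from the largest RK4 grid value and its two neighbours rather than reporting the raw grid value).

t=0.000: state=(4.250, 1.630, 6.970)
step 1 (dt=0.005): k1=(-26.200, 19.038, -11.473), k2=(-25.069, 18.792, -11.305), k3=(-25.103, 18.804, -11.304), k4=(-24.005, 18.566, -11.141); state += dt/6·(k1+2k2+2k3+k4)
t=0.005: state=(4.125, 1.724, 6.913)
t=0.010: state=(4.010, 1.816, 6.859)
t=0.015: state=(3.905, 1.905, 6.805)
continuing one RK4 step at a time; state shown every 20 steps (Δt=0.1):
t=0.100: state=(3.209, 3.251, 6.111)
t=0.200: state=(3.816, 4.866, 5.933)
t=0.300: state=(5.163, 6.742, 6.869)
t=0.400: state=(6.773, 8.259, 9.318)
t=0.500: state=(7.752, 8.042, 12.566)
t=0.600: state=(7.216, 5.942, 14.360)
t=0.700: state=(5.611, 3.910, 13.757)
t=0.800: state=(4.154, 3.029, 11.991)
t=0.900: state=(3.403, 3.008, 10.174)
t=1.000: state=(3.307, 3.484, 8.749)
t=1.100: state=(3.714, 4.334, 7.915)
t=1.200: state=(4.519, 5.488, 7.859)
t=1.300: state=(5.583, 6.685, 8.773)
t=1.400: state=(6.561, 7.316, 10.558)
t=1.500: state=(6.912, 6.805, 12.390)
t=1.600: state=(6.375, 5.487, 13.136)
t=1.690: state=(5.465, 4.427, 12.686)
largest grid value and its neighbours: z(0.615)=14.40528, z(0.620)=14.40782, z(0.625)=14.40430
parabola through these three points peaks at t≈0.620 with z≈14.40784

max z = 14.408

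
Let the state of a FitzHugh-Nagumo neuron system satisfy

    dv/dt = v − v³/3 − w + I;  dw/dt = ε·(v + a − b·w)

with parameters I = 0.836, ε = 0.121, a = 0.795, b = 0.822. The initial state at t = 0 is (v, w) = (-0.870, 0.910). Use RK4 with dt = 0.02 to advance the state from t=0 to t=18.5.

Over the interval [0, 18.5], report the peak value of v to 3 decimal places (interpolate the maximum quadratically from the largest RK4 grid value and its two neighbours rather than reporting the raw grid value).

t=0.000: state=(-0.870, 0.910)
step 1 (dt=0.02): k1=(-0.724, -0.100), k2=(-0.725, -0.100), k3=(-0.725, -0.100), k4=(-0.726, -0.101); state += dt/6·(k1+2k2+2k3+k4)
t=0.020: state=(-0.885, 0.908)
t=0.040: state=(-0.899, 0.906)
t=0.060: state=(-0.914, 0.904)
continuing one RK4 step at a time; state shown every 50 steps (Δt=1):
t=1.000: state=(-1.468, 0.776)
t=2.000: state=(-1.608, 0.614)
t=3.000: state=(-1.559, 0.464)
t=4.000: state=(-1.474, 0.337)
t=5.000: state=(-1.378, 0.233)
t=6.000: state=(-1.277, 0.149)
t=7.000: state=(-1.169, 0.086)
t=8.000: state=(-1.048, 0.041)
t=9.000: state=(-0.904, 0.017)
t=10.000: state=(-0.712, 0.013)
t=11.000: state=(-0.405, 0.038)
t=12.000: state=(0.239, 0.111)
t=13.000: state=(1.419, 0.288)
t=14.000: state=(1.845, 0.550)
t=15.000: state=(1.793, 0.800)
t=16.000: state=(1.693, 1.017)
t=17.000: state=(1.586, 1.201)
t=18.000: state=(1.475, 1.355)
t=18.500: state=(1.417, 1.421)
largest grid value and its neighbours: v(14.100)=1.84700, v(14.120)=1.84707, v(14.140)=1.84703
parabola through these three points peaks at t≈14.123 with v≈1.84707

max v = 1.847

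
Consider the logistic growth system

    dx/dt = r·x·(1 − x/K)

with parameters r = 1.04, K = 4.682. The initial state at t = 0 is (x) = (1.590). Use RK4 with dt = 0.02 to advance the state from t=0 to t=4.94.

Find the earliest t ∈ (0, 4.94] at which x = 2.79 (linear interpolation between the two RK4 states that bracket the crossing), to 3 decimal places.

t=0.000: state=(1.590)
step 1 (dt=0.02): k1=(1.092), k2=(1.096), k3=(1.096), k4=(1.099); state += dt/6·(k1+2k2+2k3+k4)
t=0.020: state=(1.612)
t=0.040: state=(1.634)
t=0.060: state=(1.656)
continuing one RK4 step at a time; state shown every 10 steps (Δt=0.2):
t=0.200: state=(1.815)
t=0.400: state=(2.051)
t=0.600: state=(2.293)
t=0.800: state=(2.536)
t=1.000: state=(2.775)
next step: t=1.020: state=(2.798) — x has crossed 2.79
linear interpolation between t=1.000 (2.77477) and t=1.020 (2.79823) → t≈1.013

t = 1.013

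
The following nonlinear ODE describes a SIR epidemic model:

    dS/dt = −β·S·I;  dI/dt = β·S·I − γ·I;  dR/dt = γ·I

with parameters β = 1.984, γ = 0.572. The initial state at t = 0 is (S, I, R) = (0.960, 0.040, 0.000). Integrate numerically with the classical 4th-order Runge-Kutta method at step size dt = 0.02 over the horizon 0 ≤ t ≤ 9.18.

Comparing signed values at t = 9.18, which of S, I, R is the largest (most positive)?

t=0.000: state=(0.960, 0.040, 0.000)
step 1 (dt=0.02): k1=(-0.076, 0.053, 0.023), k2=(-0.077, 0.054, 0.023), k3=(-0.077, 0.054, 0.023), k4=(-0.078, 0.055, 0.023); state += dt/6·(k1+2k2+2k3+k4)
t=0.020: state=(0.958, 0.041, 0.000)
t=0.040: state=(0.957, 0.042, 0.001)
t=0.060: state=(0.955, 0.043, 0.001)
continuing one RK4 step at a time; state shown every 25 steps (Δt=0.5):
t=0.500: state=(0.908, 0.076, 0.016)
t=1.000: state=(0.819, 0.135, 0.046)
t=1.500: state=(0.689, 0.215, 0.095)
t=2.000: state=(0.534, 0.297, 0.169)
t=2.500: state=(0.386, 0.351, 0.263)
t=3.000: state=(0.270, 0.364, 0.366)
t=3.500: state=(0.190, 0.343, 0.468)
t=4.000: state=(0.138, 0.302, 0.560)
t=4.500: state=(0.104, 0.256, 0.640)
t=5.000: state=(0.083, 0.211, 0.707)
t=5.500: state=(0.069, 0.171, 0.761)
t=6.000: state=(0.059, 0.136, 0.805)
t=6.500: state=(0.052, 0.108, 0.840)
t=7.000: state=(0.047, 0.085, 0.867)
t=7.500: state=(0.044, 0.067, 0.889)
t=8.000: state=(0.041, 0.053, 0.906)
t=8.500: state=(0.040, 0.041, 0.919)
t=9.000: state=(0.038, 0.032, 0.930)
t=9.180: state=(0.038, 0.029, 0.933)
compare at T: S=0.038, I=0.029, R=0.933

largest component: R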